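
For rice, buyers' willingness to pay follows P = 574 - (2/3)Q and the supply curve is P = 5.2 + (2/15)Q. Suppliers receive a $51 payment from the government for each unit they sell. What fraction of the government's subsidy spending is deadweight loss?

Pre-subsidy: 574 - (2/3)Q = 5.2 + (2/15)Q gives Q* = 711 and P* = 100.
With the subsidy, sellers receive Ps = Pb + 51 for each unit, where Pb is the price buyers pay.
On the curves, Pb = 574 - (2/3)Q and Ps = 5.2 + (2/15)Q; the wedge Ps − Pb = 51 gives 5.2 + (2/15)Q − (574 - (2/3)Q) = 51, so Q' = 774.75.
Then Pb = 574 − (2/3)·774.75 = 57.5 and Ps = 5.2 + (2/15)·774.75 = 108.5.
ΔCS = ½(711 + 774.75)(100 − 57.5) = 31572.1875; ΔPS = ½(711 + 774.75)(108.5 − 100) = 6314.4375.
Government spending = 51 × 774.75 = 39512.25.
DWL = ½ × 51 × (774.75 − 711) = 1625.625; fraction = 1625.625 / 39512.25 = 85/2066.

DWL / government spending = 85/2066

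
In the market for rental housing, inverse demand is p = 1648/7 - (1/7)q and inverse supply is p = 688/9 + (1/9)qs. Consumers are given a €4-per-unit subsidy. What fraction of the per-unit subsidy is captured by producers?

Pre-subsidy: 1648/7 - (1/7)q = 688/9 + (1/9)q gives q* = 626 and p* = 146.
With the rebate, buyers effectively pay pb = ps − 4, where ps is the price sellers receive.
On the curves, pb = 1648/7 - (1/7)q and ps = 688/9 + (1/9)q; the wedge ps − pb = 4 gives 688/9 + (1/9)q − (1648/7 - (1/7)q) = 4, so q' = 641.75.
Then pb = 1648/7 − (1/7)·641.75 = 143.75 and ps = 688/9 + (1/9)·641.75 = 147.75.
Buyers' price falls by p* − pb = 146 − 143.75 = 2.25; sellers' price rises by ps − p* = 147.75 − 146 = 1.75.
So producers capture 1.75/4 = 0.4375 of each unit of subsidy.

Producer share = 0.4375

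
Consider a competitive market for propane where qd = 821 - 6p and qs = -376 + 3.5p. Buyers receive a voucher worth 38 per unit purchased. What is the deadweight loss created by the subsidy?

Deadweight loss = 1596

Pre-subsidy: 821 - 6p = -376 + 3.5p gives p* = 126, q* = 65.
With the rebate, buyers effectively pay pb = ps − 38, where ps is the price sellers receive.
Demand in terms of ps becomes qd = 821 − 6(ps − 38) = 1049 - 6ps. Setting this equal to supply: 1049 - 6ps = -376 + 3.5ps, so ps = 150.
Buyers pay pb = 150 − 38 = 112; q' = -376 + 3.5·150 = 149.
The subsidy expands output by 149 − 65 = 84 past the efficient level; on those units the gap between marginal cost and willingness to pay runs from 0 up to 38.
DWL = ½ × 38 × 84 = 1596.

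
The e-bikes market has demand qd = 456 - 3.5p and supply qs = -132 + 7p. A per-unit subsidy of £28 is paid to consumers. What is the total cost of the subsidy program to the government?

Government cost = 27328/3

Pre-subsidy: 456 - 3.5p = -132 + 7p gives p* = 56, q* = 260.
With the rebate, buyers effectively pay pb = ps − 28, where ps is the price sellers receive.
Demand in terms of ps becomes qd = 456 − 3.5(ps − 28) = 554 - 3.5ps. Setting this equal to supply: 554 - 3.5ps = -132 + 7ps, so ps = 196/3.
Buyers pay pb = 196/3 − 28 = 112/3; q' = -132 + 7·(196/3) = 976/3.
Government outlay = subsidy × quantity = 28 × 976/3 = 27328/3.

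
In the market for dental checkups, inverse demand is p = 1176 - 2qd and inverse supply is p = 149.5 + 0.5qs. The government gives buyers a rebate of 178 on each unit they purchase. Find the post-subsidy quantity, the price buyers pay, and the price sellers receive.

Pre-subsidy: 1176 - 2q = 149.5 + 0.5q gives q* = 410.6 and p* = 354.8.
With the rebate, buyers effectively pay pb = ps − 178, where ps is the price sellers receive.
On the curves, pb = 1176 - 2q and ps = 149.5 + 0.5q; the wedge ps − pb = 178 gives 149.5 + 0.5q − (1176 - 2q) = 178, so q' = 481.8.
Then pb = 1176 − 2·481.8 = 212.4 and ps = 149.5 + 0.5·481.8 = 390.4.

q' = 481.8; buyers pay 212.4; sellers receive 390.4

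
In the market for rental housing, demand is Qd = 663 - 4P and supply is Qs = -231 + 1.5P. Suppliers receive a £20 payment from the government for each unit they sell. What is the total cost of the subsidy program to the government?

Pre-subsidy: 663 - 4P = -231 + 1.5P gives P* = 1788/11, Q* = 141/11.
With the subsidy, sellers receive Ps = Pb + 20 for each unit, where Pb is the price buyers pay.
Supply in terms of Pb becomes Qs = -231 + 1.5(Pb + 20) = -201 + 1.5Pb. Setting this equal to demand: 663 - 4Pb = -201 + 1.5Pb, so Pb = 1728/11.
Sellers receive Ps = 1728/11 + 20 = 1948/11; Q' = 663 − 4·(1728/11) = 381/11.
Government outlay = subsidy × quantity = 20 × 381/11 = 7620/11.

Government cost = 7620/11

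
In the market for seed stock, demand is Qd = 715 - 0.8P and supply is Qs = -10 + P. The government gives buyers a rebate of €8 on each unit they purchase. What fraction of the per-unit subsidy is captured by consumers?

Pre-subsidy: 715 - 0.8P = -10 + P gives P* = 3625/9, Q* = 3535/9.
With the rebate, buyers effectively pay Pb = Ps − 8, where Ps is the price sellers receive.
Demand in terms of Ps becomes Qd = 715 − 0.8(Ps − 8) = 721.4 - 0.8Ps. Setting this equal to supply: 721.4 - 0.8Ps = -10 + Ps, so Ps = 1219/3.
Buyers pay Pb = 1219/3 − 8 = 1195/3; Q' = -10 + 1·(1219/3) = 1189/3.
Buyers' price falls by P* − Pb = 3625/9 − 1195/3 = 40/9; sellers' price rises by Ps − P* = 1219/3 − 3625/9 = 32/9.
So consumers capture (40/9)/8 = 5/9 of each unit of subsidy.

Consumer share = 5/9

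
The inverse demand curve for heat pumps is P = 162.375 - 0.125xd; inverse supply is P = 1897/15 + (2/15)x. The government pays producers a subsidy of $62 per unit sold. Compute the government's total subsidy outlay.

Pre-subsidy: 162.375 - 0.125x = 1897/15 + (2/15)x gives x* = 139 and P* = 145.
With the subsidy, sellers receive Ps = Pb + 62 for each unit, where Pb is the price buyers pay.
On the curves, Pb = 162.375 - 0.125x and Ps = 1897/15 + (2/15)x; the wedge Ps − Pb = 62 gives 1897/15 + (2/15)x − (162.375 - 0.125x) = 62, so x' = 379.
Then Pb = 162.375 − 0.125·379 = 115 and Ps = 1897/15 + (2/15)·379 = 177.
Government outlay = subsidy × quantity = 62 × 379 = 23498.

Government cost = $23498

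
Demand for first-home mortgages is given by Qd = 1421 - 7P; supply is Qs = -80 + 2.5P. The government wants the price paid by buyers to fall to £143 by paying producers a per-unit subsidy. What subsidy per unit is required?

At a buyer price of 143, quantity demanded is 1421 − 7·143 = 420.
Sellers supply 420 only when they receive Ps with -80 + 2.5·Ps = 420, i.e. Ps = 200.
s = Ps − Pb = 200 − 143 = 57.

Required subsidy s = £57 per unit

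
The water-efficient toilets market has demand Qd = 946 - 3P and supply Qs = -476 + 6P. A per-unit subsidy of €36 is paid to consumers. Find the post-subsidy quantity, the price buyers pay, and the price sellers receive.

Q' = 544; buyers pay €134; sellers receive €170

Pre-subsidy: 946 - 3P = -476 + 6P gives P* = 158, Q* = 472.
With the rebate, buyers effectively pay Pb = Ps − 36, where Ps is the price sellers receive.
Demand in terms of Ps becomes Qd = 946 − 3(Ps − 36) = 1054 - 3Ps. Setting this equal to supply: 1054 - 3Ps = -476 + 6Ps, so Ps = 170.
Buyers pay Pb = 170 − 36 = 134; Q' = -476 + 6·170 = 544.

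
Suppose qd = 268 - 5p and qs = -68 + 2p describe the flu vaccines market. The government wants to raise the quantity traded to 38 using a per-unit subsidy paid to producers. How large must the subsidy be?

Required subsidy s = 7 per unit

At q = 38, invert demand for the buyer price: pb = (268 − 38)/5 = 46; invert supply for the seller price: ps = (38 − (-68))/2 = 53.
The subsidy must fill the gap: s = ps − pb = 53 − 46 = 7.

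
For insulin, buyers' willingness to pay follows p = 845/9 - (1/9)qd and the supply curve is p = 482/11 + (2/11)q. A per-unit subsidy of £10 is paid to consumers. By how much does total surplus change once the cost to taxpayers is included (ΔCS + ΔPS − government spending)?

Pre-subsidy: 845/9 - (1/9)q = 482/11 + (2/11)q gives q* = 4957/29 and p* = 2172/29.
With the rebate, buyers effectively pay pb = ps − 10, where ps is the price sellers receive.
On the curves, pb = 845/9 - (1/9)q and ps = 482/11 + (2/11)q; the wedge ps − pb = 10 gives 482/11 + (2/11)q − (845/9 - (1/9)q) = 10, so q' = 5947/29.
Then pb = 845/9 − (1/9)·(5947/29) = 2062/29 and ps = 482/11 + (2/11)·(5947/29) = 2352/29.
ΔCS = ½(4957/29 + 5947/29)(2172/29 − 2062/29) = 20680/29; ΔPS = ½(4957/29 + 5947/29)(2352/29 − 2172/29) = 33840/29.
Government spending = 10 × 5947/29 = 59470/29.
Net change = 20680/29 + 33840/29 − 59470/29 = -4950/29. The loss equals the DWL triangle ½·10·990/29.

Net change in total surplus = -4950/29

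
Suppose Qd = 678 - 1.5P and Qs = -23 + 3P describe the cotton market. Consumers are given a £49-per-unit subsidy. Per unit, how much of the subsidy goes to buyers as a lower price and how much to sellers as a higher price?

Buyers gain 98/3 per unit; sellers gain 49/3 per unit

Pre-subsidy: 678 - 1.5P = -23 + 3P gives P* = 1402/9, Q* = 1333/3.
With the rebate, buyers effectively pay Pb = Ps − 49, where Ps is the price sellers receive.
Demand in terms of Ps becomes Qd = 678 − 1.5(Ps − 49) = 751.5 - 1.5Ps. Setting this equal to supply: 751.5 - 1.5Ps = -23 + 3Ps, so Ps = 1549/9.
Buyers pay Pb = 1549/9 − 49 = 1108/9; Q' = -23 + 3·(1549/9) = 1480/3.
Buyers' price falls by P* − Pb = 1402/9 − 1108/9 = 98/3; sellers' price rises by Ps − P* = 1549/9 − 1402/9 = 49/3.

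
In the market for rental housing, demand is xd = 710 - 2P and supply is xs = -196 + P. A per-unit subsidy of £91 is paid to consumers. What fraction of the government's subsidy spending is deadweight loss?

Pre-subsidy: 710 - 2P = -196 + P gives P* = 302, x* = 106.
With the rebate, buyers effectively pay Pb = Ps − 91, where Ps is the price sellers receive.
Demand in terms of Ps becomes xd = 710 − 2(Ps − 91) = 892 - 2Ps. Setting this equal to supply: 892 - 2Ps = -196 + Ps, so Ps = 1088/3.
Buyers pay Pb = 1088/3 − 91 = 815/3; x' = -196 + 1·(1088/3) = 500/3.
ΔCS = ½(106 + 500/3)(302 − 815/3) = 37219/9; ΔPS = ½(106 + 500/3)(1088/3 − 302) = 74438/9.
Government spending = 91 × 500/3 = 45500/3.
DWL = ½ × 91 × (500/3 − 106) = 8281/3; fraction = (8281/3) / (45500/3) = 0.182.

DWL / government spending = 0.182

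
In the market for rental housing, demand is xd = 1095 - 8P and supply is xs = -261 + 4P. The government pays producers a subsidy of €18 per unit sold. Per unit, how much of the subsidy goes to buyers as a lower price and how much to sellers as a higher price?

Pre-subsidy: 1095 - 8P = -261 + 4P gives P* = 113, x* = 191.
With the subsidy, sellers receive Ps = Pb + 18 for each unit, where Pb is the price buyers pay.
Supply in terms of Pb becomes xs = -261 + 4(Pb + 18) = -189 + 4Pb. Setting this equal to demand: 1095 - 8Pb = -189 + 4Pb, so Pb = 107.
Sellers receive Ps = 107 + 18 = 125; x' = 1095 − 8·107 = 239.
Buyers' price falls by P* − Pb = 113 − 107 = 6; sellers' price rises by Ps − P* = 125 − 113 = 12.

Buyers gain €6 per unit; sellers gain €12 per unit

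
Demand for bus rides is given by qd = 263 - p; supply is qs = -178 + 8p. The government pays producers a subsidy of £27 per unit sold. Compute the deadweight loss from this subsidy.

Deadweight loss = £324

Pre-subsidy: 263 - p = -178 + 8p gives p* = 49, q* = 214.
With the subsidy, sellers receive ps = pb + 27 for each unit, where pb is the price buyers pay.
Supply in terms of pb becomes qs = -178 + 8(pb + 27) = 38 + 8pb. Setting this equal to demand: 263 - pb = 38 + 8pb, so pb = 25.
Sellers receive ps = 25 + 27 = 52; q' = 263 − 1·25 = 238.
The subsidy expands output by 238 − 214 = 24 past the efficient level; on those units the gap between marginal cost and willingness to pay runs from 0 up to 27.
DWL = ½ × 27 × 24 = 324.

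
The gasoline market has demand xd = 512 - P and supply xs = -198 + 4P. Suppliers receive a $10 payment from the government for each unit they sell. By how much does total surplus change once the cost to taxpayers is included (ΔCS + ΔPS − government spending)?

Net change in total surplus = -$40

Pre-subsidy: 512 - P = -198 + 4P gives P* = 142, x* = 370.
With the subsidy, sellers receive Ps = Pb + 10 for each unit, where Pb is the price buyers pay.
Supply in terms of Pb becomes xs = -198 + 4(Pb + 10) = -158 + 4Pb. Setting this equal to demand: 512 - Pb = -158 + 4Pb, so Pb = 134.
Sellers receive Ps = 134 + 10 = 144; x' = 512 − 1·134 = 378.
ΔCS = ½(370 + 378)(142 − 134) = 2992; ΔPS = ½(370 + 378)(144 − 142) = 748.
Government spending = 10 × 378 = 3780.
Net change = 2992 + 748 − 3780 = -40. The loss equals the DWL triangle ½·10·8.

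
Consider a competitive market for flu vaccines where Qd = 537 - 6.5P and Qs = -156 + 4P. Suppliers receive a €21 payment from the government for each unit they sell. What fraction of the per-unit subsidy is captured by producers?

Pre-subsidy: 537 - 6.5P = -156 + 4P gives P* = 66, Q* = 108.
With the subsidy, sellers receive Ps = Pb + 21 for each unit, where Pb is the price buyers pay.
Supply in terms of Pb becomes Qs = -156 + 4(Pb + 21) = -72 + 4Pb. Setting this equal to demand: 537 - 6.5Pb = -72 + 4Pb, so Pb = 58.
Sellers receive Ps = 58 + 21 = 79; Q' = 537 − 6.5·58 = 160.
Buyers' price falls by P* − Pb = 66 − 58 = 8; sellers' price rises by Ps − P* = 79 − 66 = 13.
So producers capture 13/21 = 13/21 of each unit of subsidy.

Producer share = 13/21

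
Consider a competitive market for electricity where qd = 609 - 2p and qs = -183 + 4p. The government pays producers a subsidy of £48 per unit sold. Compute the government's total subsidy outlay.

Government cost = £19632

Pre-subsidy: 609 - 2p = -183 + 4p gives p* = 132, q* = 345.
With the subsidy, sellers receive ps = pb + 48 for each unit, where pb is the price buyers pay.
Supply in terms of pb becomes qs = -183 + 4(pb + 48) = 9 + 4pb. Setting this equal to demand: 609 - 2pb = 9 + 4pb, so pb = 100.
Sellers receive ps = 100 + 48 = 148; q' = 609 − 2·100 = 409.
Government outlay = subsidy × quantity = 48 × 409 = 19632.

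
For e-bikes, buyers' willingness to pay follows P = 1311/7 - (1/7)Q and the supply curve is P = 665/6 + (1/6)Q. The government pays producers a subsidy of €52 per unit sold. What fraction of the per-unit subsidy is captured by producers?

Pre-subsidy: 1311/7 - (1/7)Q = 665/6 + (1/6)Q gives Q* = 247 and P* = 152.
With the subsidy, sellers receive Ps = Pb + 52 for each unit, where Pb is the price buyers pay.
On the curves, Pb = 1311/7 - (1/7)Q and Ps = 665/6 + (1/6)Q; the wedge Ps − Pb = 52 gives 665/6 + (1/6)Q − (1311/7 - (1/7)Q) = 52, so Q' = 415.
Then Pb = 1311/7 − (1/7)·415 = 128 and Ps = 665/6 + (1/6)·415 = 180.
Buyers' price falls by P* − Pb = 152 − 128 = 24; sellers' price rises by Ps − P* = 180 − 152 = 28.
So producers capture 28/52 = 7/13 of each unit of subsidy.

Producer share = 7/13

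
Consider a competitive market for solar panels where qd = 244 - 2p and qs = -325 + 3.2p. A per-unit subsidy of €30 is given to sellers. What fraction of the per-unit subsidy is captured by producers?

Producer share = 5/13

Pre-subsidy: 244 - 2p = -325 + 3.2p gives p* = 2845/26, q* = 327/13.
With the subsidy, sellers receive ps = pb + 30 for each unit, where pb is the price buyers pay.
Supply in terms of pb becomes qs = -325 + 3.2(pb + 30) = -229 + 3.2pb. Setting this equal to demand: 244 - 2pb = -229 + 3.2pb, so pb = 2365/26.
Sellers receive ps = 2365/26 + 30 = 3145/26; q' = 244 − 2·(2365/26) = 807/13.
Buyers' price falls by p* − pb = 2845/26 − 2365/26 = 240/13; sellers' price rises by ps − p* = 3145/26 − 2845/26 = 150/13.
So producers capture (150/13)/30 = 5/13 of each unit of subsidy.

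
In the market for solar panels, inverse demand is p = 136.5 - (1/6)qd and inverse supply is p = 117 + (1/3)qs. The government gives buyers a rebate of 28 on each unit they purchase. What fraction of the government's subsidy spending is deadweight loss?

DWL / government spending = 28/95

Pre-subsidy: 136.5 - (1/6)q = 117 + (1/3)q gives q* = 39 and p* = 130.
With the rebate, buyers effectively pay pb = ps − 28, where ps is the price sellers receive.
On the curves, pb = 136.5 - (1/6)q and ps = 117 + (1/3)q; the wedge ps − pb = 28 gives 117 + (1/3)q − (136.5 - (1/6)q) = 28, so q' = 95.
Then pb = 136.5 − (1/6)·95 = 362/3 and ps = 117 + (1/3)·95 = 446/3.
ΔCS = ½(39 + 95)(130 − 362/3) = 1876/3; ΔPS = ½(39 + 95)(446/3 − 130) = 3752/3.
Government spending = 28 × 95 = 2660.
DWL = ½ × 28 × (95 − 39) = 784; fraction = 784 / 2660 = 28/95.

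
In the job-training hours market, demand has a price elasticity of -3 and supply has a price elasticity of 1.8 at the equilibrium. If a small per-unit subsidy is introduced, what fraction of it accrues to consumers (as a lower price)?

For a small subsidy around the equilibrium, the benefit split depends on the relative slopes, which at a point are proportional to the elasticities.
Buyer share = εs/(εs + |εd|) = 1.8/(1.8 + 3) = 0.375; seller share = |εd|/(εs + |εd|) = 0.625.

Consumer share = 0.375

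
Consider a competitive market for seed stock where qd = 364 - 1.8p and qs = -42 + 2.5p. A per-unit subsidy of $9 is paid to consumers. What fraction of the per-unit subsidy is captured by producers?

Pre-subsidy: 364 - 1.8p = -42 + 2.5p gives p* = 4060/43, q* = 8344/43.
With the rebate, buyers effectively pay pb = ps − 9, where ps is the price sellers receive.
Demand in terms of ps becomes qd = 364 − 1.8(ps − 9) = 380.2 - 1.8ps. Setting this equal to supply: 380.2 - 1.8ps = -42 + 2.5ps, so ps = 4222/43.
Buyers pay pb = 4222/43 − 9 = 3835/43; q' = -42 + 2.5·(4222/43) = 8749/43.
Buyers' price falls by p* − pb = 4060/43 − 3835/43 = 225/43; sellers' price rises by ps − p* = 4222/43 − 4060/43 = 162/43.
So producers capture (162/43)/9 = 18/43 of each unit of subsidy.

Producer share = 18/43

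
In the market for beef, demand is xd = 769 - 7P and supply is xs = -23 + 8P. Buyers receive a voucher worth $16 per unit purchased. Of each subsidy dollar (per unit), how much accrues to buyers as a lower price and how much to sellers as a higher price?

Pre-subsidy: 769 - 7P = -23 + 8P gives P* = 52.8, x* = 399.4.
With the rebate, buyers effectively pay Pb = Ps − 16, where Ps is the price sellers receive.
Demand in terms of Ps becomes xd = 769 − 7(Ps − 16) = 881 - 7Ps. Setting this equal to supply: 881 - 7Ps = -23 + 8Ps, so Ps = 904/15.
Buyers pay Pb = 904/15 − 16 = 664/15; x' = -23 + 8·(904/15) = 6887/15.
Buyers' price falls by P* − Pb = 52.8 − 664/15 = 128/15; sellers' price rises by Ps − P* = 904/15 − 52.8 = 112/15.

Buyers gain 128/15 per unit; sellers gain 112/15 per unit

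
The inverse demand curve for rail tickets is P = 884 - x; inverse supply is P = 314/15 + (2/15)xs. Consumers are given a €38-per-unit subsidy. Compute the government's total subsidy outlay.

Government cost = 513608/17

Pre-subsidy: 884 - x = 314/15 + (2/15)x gives x* = 12946/17 and P* = 2082/17.
With the rebate, buyers effectively pay Pb = Ps − 38, where Ps is the price sellers receive.
On the curves, Pb = 884 - x and Ps = 314/15 + (2/15)x; the wedge Ps − Pb = 38 gives 314/15 + (2/15)x − (884 - x) = 38, so x' = 13516/17.
Then Pb = 884 − 1·(13516/17) = 1512/17 and Ps = 314/15 + (2/15)·(13516/17) = 2158/17.
Government outlay = subsidy × quantity = 38 × 13516/17 = 513608/17.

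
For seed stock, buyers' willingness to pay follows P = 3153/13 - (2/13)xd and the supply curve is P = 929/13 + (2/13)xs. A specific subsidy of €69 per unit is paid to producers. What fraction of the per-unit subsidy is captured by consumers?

Pre-subsidy: 3153/13 - (2/13)x = 929/13 + (2/13)x gives x* = 556 and P* = 157.
With the subsidy, sellers receive Ps = Pb + 69 for each unit, where Pb is the price buyers pay.
On the curves, Pb = 3153/13 - (2/13)x and Ps = 929/13 + (2/13)x; the wedge Ps − Pb = 69 gives 929/13 + (2/13)x − (3153/13 - (2/13)x) = 69, so x' = 780.25.
Then Pb = 3153/13 − (2/13)·780.25 = 122.5 and Ps = 929/13 + (2/13)·780.25 = 191.5.
Buyers' price falls by P* − Pb = 157 − 122.5 = 34.5; sellers' price rises by Ps − P* = 191.5 − 157 = 34.5.
So consumers capture 34.5/69 = 0.5 of each unit of subsidy.

Consumer share = 0.5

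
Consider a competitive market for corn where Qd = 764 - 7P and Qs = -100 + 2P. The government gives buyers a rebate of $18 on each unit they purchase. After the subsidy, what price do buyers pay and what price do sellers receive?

Buyers pay $92; sellers receive $110

Pre-subsidy: 764 - 7P = -100 + 2P gives P* = 96, Q* = 92.
With the rebate, buyers effectively pay Pb = Ps − 18, where Ps is the price sellers receive.
Demand in terms of Ps becomes Qd = 764 − 7(Ps − 18) = 890 - 7Ps. Setting this equal to supply: 890 - 7Ps = -100 + 2Ps, so Ps = 110.
Buyers pay Pb = 110 − 18 = 92; Q' = -100 + 2·110 = 120.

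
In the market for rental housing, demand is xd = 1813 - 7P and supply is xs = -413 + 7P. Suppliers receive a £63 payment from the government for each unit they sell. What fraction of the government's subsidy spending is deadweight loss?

DWL / government spending = 63/526

Pre-subsidy: 1813 - 7P = -413 + 7P gives P* = 159, x* = 700.
With the subsidy, sellers receive Ps = Pb + 63 for each unit, where Pb is the price buyers pay.
Supply in terms of Pb becomes xs = -413 + 7(Pb + 63) = 28 + 7Pb. Setting this equal to demand: 1813 - 7Pb = 28 + 7Pb, so Pb = 127.5.
Sellers receive Ps = 127.5 + 63 = 190.5; x' = 1813 − 7·127.5 = 920.5.
ΔCS = ½(700 + 920.5)(159 − 127.5) = 25522.875; ΔPS = ½(700 + 920.5)(190.5 − 159) = 25522.875.
Government spending = 63 × 920.5 = 57991.5.
DWL = ½ × 63 × (920.5 − 700) = 6945.75; fraction = 6945.75 / 57991.5 = 63/526.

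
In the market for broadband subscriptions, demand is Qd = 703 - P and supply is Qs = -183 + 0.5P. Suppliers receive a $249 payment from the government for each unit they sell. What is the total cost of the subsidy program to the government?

Government cost = $48638

Pre-subsidy: 703 - P = -183 + 0.5P gives P* = 1772/3, Q* = 337/3.
With the subsidy, sellers receive Ps = Pb + 249 for each unit, where Pb is the price buyers pay.
Supply in terms of Pb becomes Qs = -183 + 0.5(Pb + 249) = -58.5 + 0.5Pb. Setting this equal to demand: 703 - Pb = -58.5 + 0.5Pb, so Pb = 1523/3.
Sellers receive Ps = 1523/3 + 249 = 2270/3; Q' = 703 − 1·(1523/3) = 586/3.
Government outlay = subsidy × quantity = 249 × 586/3 = 48638.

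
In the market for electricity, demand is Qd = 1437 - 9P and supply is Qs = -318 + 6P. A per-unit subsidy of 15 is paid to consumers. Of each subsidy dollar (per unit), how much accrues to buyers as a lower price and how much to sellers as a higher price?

Pre-subsidy: 1437 - 9P = -318 + 6P gives P* = 117, Q* = 384.
With the rebate, buyers effectively pay Pb = Ps − 15, where Ps is the price sellers receive.
Demand in terms of Ps becomes Qd = 1437 − 9(Ps − 15) = 1572 - 9Ps. Setting this equal to supply: 1572 - 9Ps = -318 + 6Ps, so Ps = 126.
Buyers pay Pb = 126 − 15 = 111; Q' = -318 + 6·126 = 438.
Buyers' price falls by P* − Pb = 117 − 111 = 6; sellers' price rises by Ps − P* = 126 − 117 = 9.

Buyers gain 6 per unit; sellers gain 9 per unit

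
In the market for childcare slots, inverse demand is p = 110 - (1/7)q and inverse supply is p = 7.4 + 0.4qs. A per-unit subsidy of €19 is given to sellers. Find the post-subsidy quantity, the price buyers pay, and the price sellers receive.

Pre-subsidy: 110 - (1/7)q = 7.4 + 0.4q gives q* = 189 and p* = 83.
With the subsidy, sellers receive ps = pb + 19 for each unit, where pb is the price buyers pay.
On the curves, pb = 110 - (1/7)q and ps = 7.4 + 0.4q; the wedge ps − pb = 19 gives 7.4 + 0.4q − (110 - (1/7)q) = 19, so q' = 224.
Then pb = 110 − (1/7)·224 = 78 and ps = 7.4 + 0.4·224 = 97.

q' = 224; buyers pay €78; sellers receive €97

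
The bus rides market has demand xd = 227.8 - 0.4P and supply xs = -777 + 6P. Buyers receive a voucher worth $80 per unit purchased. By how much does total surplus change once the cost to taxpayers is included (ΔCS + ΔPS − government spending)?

Pre-subsidy: 227.8 - 0.4P = -777 + 6P gives P* = 157, x* = 165.
With the rebate, buyers effectively pay Pb = Ps − 80, where Ps is the price sellers receive.
Demand in terms of Ps becomes xd = 227.8 − 0.4(Ps − 80) = 259.8 - 0.4Ps. Setting this equal to supply: 259.8 - 0.4Ps = -777 + 6Ps, so Ps = 162.
Buyers pay Pb = 162 − 80 = 82; x' = -777 + 6·162 = 195.
ΔCS = ½(165 + 195)(157 − 82) = 13500; ΔPS = ½(165 + 195)(162 − 157) = 900.
Government spending = 80 × 195 = 15600.
Net change = 13500 + 900 − 15600 = -1200. The loss equals the DWL triangle ½·80·30.

Net change in total surplus = -$1200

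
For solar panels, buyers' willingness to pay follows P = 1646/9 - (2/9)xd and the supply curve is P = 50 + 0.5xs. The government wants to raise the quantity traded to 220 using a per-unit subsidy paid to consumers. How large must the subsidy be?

At x = 220, from the demand curve buyers pay Pb = 1646/9 − (2/9)·220 = 134; from the supply curve sellers need Ps = 50 + 0.5·220 = 160.
The subsidy must fill the gap: s = Ps − Pb = 160 − 134 = 26.

Required subsidy s = 26 per unit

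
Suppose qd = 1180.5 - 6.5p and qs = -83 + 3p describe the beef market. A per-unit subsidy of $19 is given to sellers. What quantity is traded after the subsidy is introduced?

Pre-subsidy: 1180.5 - 6.5p = -83 + 3p gives p* = 133, q* = 316.
With the subsidy, sellers receive ps = pb + 19 for each unit, where pb is the price buyers pay.
Supply in terms of pb becomes qs = -83 + 3(pb + 19) = -26 + 3pb. Setting this equal to demand: 1180.5 - 6.5pb = -26 + 3pb, so pb = 127.
Sellers receive ps = 127 + 19 = 146; q' = 1180.5 − 6.5·127 = 355.

q' = 355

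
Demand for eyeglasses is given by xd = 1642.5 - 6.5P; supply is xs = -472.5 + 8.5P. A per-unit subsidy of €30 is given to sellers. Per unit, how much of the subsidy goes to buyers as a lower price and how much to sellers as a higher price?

Buyers gain €17 per unit; sellers gain €13 per unit

Pre-subsidy: 1642.5 - 6.5P = -472.5 + 8.5P gives P* = 141, x* = 726.
With the subsidy, sellers receive Ps = Pb + 30 for each unit, where Pb is the price buyers pay.
Supply in terms of Pb becomes xs = -472.5 + 8.5(Pb + 30) = -217.5 + 8.5Pb. Setting this equal to demand: 1642.5 - 6.5Pb = -217.5 + 8.5Pb, so Pb = 124.
Sellers receive Ps = 124 + 30 = 154; x' = 1642.5 − 6.5·124 = 836.5.
Buyers' price falls by P* − Pb = 141 − 124 = 17; sellers' price rises by Ps − P* = 154 − 141 = 13.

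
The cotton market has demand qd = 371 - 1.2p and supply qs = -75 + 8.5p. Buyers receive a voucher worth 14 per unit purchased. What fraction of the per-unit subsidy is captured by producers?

Pre-subsidy: 371 - 1.2p = -75 + 8.5p gives p* = 4460/97, q* = 30635/97.
With the rebate, buyers effectively pay pb = ps − 14, where ps is the price sellers receive.
Demand in terms of ps becomes qd = 371 − 1.2(ps − 14) = 387.8 - 1.2ps. Setting this equal to supply: 387.8 - 1.2ps = -75 + 8.5ps, so ps = 4628/97.
Buyers pay pb = 4628/97 − 14 = 3270/97; q' = -75 + 8.5·(4628/97) = 32063/97.
Buyers' price falls by p* − pb = 4460/97 − 3270/97 = 1190/97; sellers' price rises by ps − p* = 4628/97 − 4460/97 = 168/97.
So producers capture (168/97)/14 = 12/97 of each unit of subsidy.

Producer share = 12/97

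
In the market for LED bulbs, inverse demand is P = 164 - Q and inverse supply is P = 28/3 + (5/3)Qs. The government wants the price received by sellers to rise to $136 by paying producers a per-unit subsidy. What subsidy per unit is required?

Required subsidy s = $48 per unit

At a seller price of 136, quantity supplied is -5.6 + 0.6·136 = 76.
Buyers absorb 76 only when they pay Pb = 164 − 1·76 = 88.
s = Ps − Pb = 136 − 88 = 48.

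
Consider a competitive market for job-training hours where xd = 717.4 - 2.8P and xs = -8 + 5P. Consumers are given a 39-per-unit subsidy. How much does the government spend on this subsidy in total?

Government cost = 20553

Pre-subsidy: 717.4 - 2.8P = -8 + 5P gives P* = 93, x* = 457.
With the rebate, buyers effectively pay Pb = Ps − 39, where Ps is the price sellers receive.
Demand in terms of Ps becomes xd = 717.4 − 2.8(Ps − 39) = 826.6 - 2.8Ps. Setting this equal to supply: 826.6 - 2.8Ps = -8 + 5Ps, so Ps = 107.
Buyers pay Pb = 107 − 39 = 68; x' = -8 + 5·107 = 527.
Government outlay = subsidy × quantity = 39 × 527 = 20553.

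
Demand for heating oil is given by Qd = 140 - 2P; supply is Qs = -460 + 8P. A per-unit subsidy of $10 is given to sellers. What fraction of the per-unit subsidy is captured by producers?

Pre-subsidy: 140 - 2P = -460 + 8P gives P* = 60, Q* = 20.
With the subsidy, sellers receive Ps = Pb + 10 for each unit, where Pb is the price buyers pay.
Supply in terms of Pb becomes Qs = -460 + 8(Pb + 10) = -380 + 8Pb. Setting this equal to demand: 140 - 2Pb = -380 + 8Pb, so Pb = 52.
Sellers receive Ps = 52 + 10 = 62; Q' = 140 − 2·52 = 36.
Buyers' price falls by P* − Pb = 60 − 52 = 8; sellers' price rises by Ps − P* = 62 − 60 = 2.
So producers capture 2/10 = 0.2 of each unit of subsidy.

Producer share = 0.2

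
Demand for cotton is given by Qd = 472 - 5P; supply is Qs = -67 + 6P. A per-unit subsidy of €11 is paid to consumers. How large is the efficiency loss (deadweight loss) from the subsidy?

Pre-subsidy: 472 - 5P = -67 + 6P gives P* = 49, Q* = 227.
With the rebate, buyers effectively pay Pb = Ps − 11, where Ps is the price sellers receive.
Demand in terms of Ps becomes Qd = 472 − 5(Ps − 11) = 527 - 5Ps. Setting this equal to supply: 527 - 5Ps = -67 + 6Ps, so Ps = 54.
Buyers pay Pb = 54 − 11 = 43; Q' = -67 + 6·54 = 257.
The subsidy expands output by 257 − 227 = 30 past the efficient level; on those units the gap between marginal cost and willingness to pay runs from 0 up to 11.
DWL = ½ × 11 × 30 = 165.

Deadweight loss = €165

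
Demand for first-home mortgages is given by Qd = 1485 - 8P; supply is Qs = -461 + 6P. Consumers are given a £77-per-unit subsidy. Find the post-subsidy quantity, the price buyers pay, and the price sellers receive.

Pre-subsidy: 1485 - 8P = -461 + 6P gives P* = 139, Q* = 373.
With the rebate, buyers effectively pay Pb = Ps − 77, where Ps is the price sellers receive.
Demand in terms of Ps becomes Qd = 1485 − 8(Ps − 77) = 2101 - 8Ps. Setting this equal to supply: 2101 - 8Ps = -461 + 6Ps, so Ps = 183.
Buyers pay Pb = 183 − 77 = 106; Q' = -461 + 6·183 = 637.

Q' = 637; buyers pay £106; sellers receive £183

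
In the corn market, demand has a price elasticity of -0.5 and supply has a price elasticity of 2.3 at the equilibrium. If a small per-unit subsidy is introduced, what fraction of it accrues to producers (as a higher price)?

For a small subsidy around the equilibrium, the benefit split depends on the relative slopes, which at a point are proportional to the elasticities.
Buyer share = εs/(εs + |εd|) = 2.3/(2.3 + 0.5) = 23/28; seller share = |εd|/(εs + |εd|) = 5/28.
So producers capture 5/28 of the subsidy.

Producer share = 5/28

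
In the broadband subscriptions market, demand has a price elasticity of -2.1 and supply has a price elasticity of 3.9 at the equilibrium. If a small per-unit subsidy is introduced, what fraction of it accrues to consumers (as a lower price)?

For a small subsidy around the equilibrium, the benefit split depends on the relative slopes, which at a point are proportional to the elasticities.
Buyer share = εs/(εs + |εd|) = 3.9/(3.9 + 2.1) = 0.65; seller share = |εd|/(εs + |εd|) = 0.35.

Consumer share = 0.65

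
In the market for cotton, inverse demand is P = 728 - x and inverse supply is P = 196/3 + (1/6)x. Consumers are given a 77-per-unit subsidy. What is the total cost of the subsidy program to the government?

Government cost = 48818

Pre-subsidy: 728 - x = 196/3 + (1/6)x gives x* = 568 and P* = 160.
With the rebate, buyers effectively pay Pb = Ps − 77, where Ps is the price sellers receive.
On the curves, Pb = 728 - x and Ps = 196/3 + (1/6)x; the wedge Ps − Pb = 77 gives 196/3 + (1/6)x − (728 - x) = 77, so x' = 634.
Then Pb = 728 − 1·634 = 94 and Ps = 196/3 + (1/6)·634 = 171.
Government outlay = subsidy × quantity = 77 × 634 = 48818.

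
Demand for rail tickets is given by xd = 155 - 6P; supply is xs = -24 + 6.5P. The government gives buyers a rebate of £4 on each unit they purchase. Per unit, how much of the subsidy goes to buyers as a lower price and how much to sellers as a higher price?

Pre-subsidy: 155 - 6P = -24 + 6.5P gives P* = 14.32, x* = 69.08.
With the rebate, buyers effectively pay Pb = Ps − 4, where Ps is the price sellers receive.
Demand in terms of Ps becomes xd = 155 − 6(Ps − 4) = 179 - 6Ps. Setting this equal to supply: 179 - 6Ps = -24 + 6.5Ps, so Ps = 16.24.
Buyers pay Pb = 16.24 − 4 = 12.24; x' = -24 + 6.5·16.24 = 81.56.
Buyers' price falls by P* − Pb = 14.32 − 12.24 = 2.08; sellers' price rises by Ps − P* = 16.24 − 14.32 = 1.92.

Buyers gain £2.08 per unit; sellers gain £1.92 per unit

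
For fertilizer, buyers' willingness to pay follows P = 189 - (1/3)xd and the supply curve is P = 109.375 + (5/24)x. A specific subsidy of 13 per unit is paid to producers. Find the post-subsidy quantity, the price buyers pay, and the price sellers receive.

x' = 171; buyers pay 132; sellers receive 145

Pre-subsidy: 189 - (1/3)x = 109.375 + (5/24)x gives x* = 147 and P* = 140.
With the subsidy, sellers receive Ps = Pb + 13 for each unit, where Pb is the price buyers pay.
On the curves, Pb = 189 - (1/3)x and Ps = 109.375 + (5/24)x; the wedge Ps − Pb = 13 gives 109.375 + (5/24)x − (189 - (1/3)x) = 13, so x' = 171.
Then Pb = 189 − (1/3)·171 = 132 and Ps = 109.375 + (5/24)·171 = 145.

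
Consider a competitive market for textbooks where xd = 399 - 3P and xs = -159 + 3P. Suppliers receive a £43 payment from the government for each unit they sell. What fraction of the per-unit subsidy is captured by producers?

Producer share = 0.5

Pre-subsidy: 399 - 3P = -159 + 3P gives P* = 93, x* = 120.
With the subsidy, sellers receive Ps = Pb + 43 for each unit, where Pb is the price buyers pay.
Supply in terms of Pb becomes xs = -159 + 3(Pb + 43) = -30 + 3Pb. Setting this equal to demand: 399 - 3Pb = -30 + 3Pb, so Pb = 71.5.
Sellers receive Ps = 71.5 + 43 = 114.5; x' = 399 − 3·71.5 = 184.5.
Buyers' price falls by P* − Pb = 93 − 71.5 = 21.5; sellers' price rises by Ps − P* = 114.5 − 93 = 21.5.
So producers capture 21.5/43 = 0.5 of each unit of subsidy.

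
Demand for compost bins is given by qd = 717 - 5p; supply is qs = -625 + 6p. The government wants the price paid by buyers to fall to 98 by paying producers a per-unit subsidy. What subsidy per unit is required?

Required subsidy s = 44 per unit

At a buyer price of 98, quantity demanded is 717 − 5·98 = 227.
Sellers supply 227 only when they receive ps with -625 + 6·ps = 227, i.e. ps = 142.
s = ps − pb = 142 − 98 = 44.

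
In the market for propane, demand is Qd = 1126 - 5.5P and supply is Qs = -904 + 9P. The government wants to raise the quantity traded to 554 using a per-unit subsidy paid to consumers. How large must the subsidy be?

Required subsidy s = 58 per unit

At Q = 554, invert demand for the buyer price: Pb = (1126 − 554)/5.5 = 104; invert supply for the seller price: Ps = (554 − (-904))/9 = 162.
The subsidy must fill the gap: s = Ps − Pb = 162 − 104 = 58.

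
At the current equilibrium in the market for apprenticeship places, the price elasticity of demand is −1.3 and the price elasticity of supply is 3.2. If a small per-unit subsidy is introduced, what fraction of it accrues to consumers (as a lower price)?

For a small subsidy around the equilibrium, the benefit split depends on the relative slopes, which at a point are proportional to the elasticities.
Buyer share = εs/(εs + |εd|) = 3.2/(3.2 + 1.3) = 32/45; seller share = |εd|/(εs + |εd|) = 13/45.

Consumer share = 32/45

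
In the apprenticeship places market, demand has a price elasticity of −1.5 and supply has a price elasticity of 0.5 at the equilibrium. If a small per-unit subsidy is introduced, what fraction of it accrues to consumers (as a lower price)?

For a small subsidy around the equilibrium, the benefit split depends on the relative slopes, which at a point are proportional to the elasticities.
Buyer share = εs/(εs + |εd|) = 0.5/(0.5 + 1.5) = 0.25; seller share = |εd|/(εs + |εd|) = 0.75.

Consumer share = 0.25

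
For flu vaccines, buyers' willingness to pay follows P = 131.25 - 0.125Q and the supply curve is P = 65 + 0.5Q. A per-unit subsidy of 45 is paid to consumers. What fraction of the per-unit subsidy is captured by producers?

Pre-subsidy: 131.25 - 0.125Q = 65 + 0.5Q gives Q* = 106 and P* = 118.
With the rebate, buyers effectively pay Pb = Ps − 45, where Ps is the price sellers receive.
On the curves, Pb = 131.25 - 0.125Q and Ps = 65 + 0.5Q; the wedge Ps − Pb = 45 gives 65 + 0.5Q − (131.25 - 0.125Q) = 45, so Q' = 178.
Then Pb = 131.25 − 0.125·178 = 109 and Ps = 65 + 0.5·178 = 154.
Buyers' price falls by P* − Pb = 118 − 109 = 9; sellers' price rises by Ps − P* = 154 − 118 = 36.
So producers capture 36/45 = 0.8 of each unit of subsidy.

Producer share = 0.8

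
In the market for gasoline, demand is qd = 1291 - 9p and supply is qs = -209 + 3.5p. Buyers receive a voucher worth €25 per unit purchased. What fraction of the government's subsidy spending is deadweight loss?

Pre-subsidy: 1291 - 9p = -209 + 3.5p gives p* = 120, q* = 211.
With the rebate, buyers effectively pay pb = ps − 25, where ps is the price sellers receive.
Demand in terms of ps becomes qd = 1291 − 9(ps − 25) = 1516 - 9ps. Setting this equal to supply: 1516 - 9ps = -209 + 3.5ps, so ps = 138.
Buyers pay pb = 138 − 25 = 113; q' = -209 + 3.5·138 = 274.
ΔCS = ½(211 + 274)(120 − 113) = 1697.5; ΔPS = ½(211 + 274)(138 − 120) = 4365.
Government spending = 25 × 274 = 6850.
DWL = ½ × 25 × (274 − 211) = 787.5; fraction = 787.5 / 6850 = 63/548.

DWL / government spending = 63/548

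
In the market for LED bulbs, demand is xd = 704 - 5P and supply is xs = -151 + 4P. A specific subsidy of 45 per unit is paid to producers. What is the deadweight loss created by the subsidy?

Deadweight loss = 2250

Pre-subsidy: 704 - 5P = -151 + 4P gives P* = 95, x* = 229.
With the subsidy, sellers receive Ps = Pb + 45 for each unit, where Pb is the price buyers pay.
Supply in terms of Pb becomes xs = -151 + 4(Pb + 45) = 29 + 4Pb. Setting this equal to demand: 704 - 5Pb = 29 + 4Pb, so Pb = 75.
Sellers receive Ps = 75 + 45 = 120; x' = 704 − 5·75 = 329.
The subsidy expands output by 329 − 229 = 100 past the efficient level; on those units the gap between marginal cost and willingness to pay runs from 0 up to 45.
DWL = ½ × 45 × 100 = 2250.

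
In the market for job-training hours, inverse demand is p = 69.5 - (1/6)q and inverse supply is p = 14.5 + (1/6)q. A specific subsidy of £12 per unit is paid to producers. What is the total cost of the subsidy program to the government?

Government cost = £2412

Pre-subsidy: 69.5 - (1/6)q = 14.5 + (1/6)q gives q* = 165 and p* = 42.
With the subsidy, sellers receive ps = pb + 12 for each unit, where pb is the price buyers pay.
On the curves, pb = 69.5 - (1/6)q and ps = 14.5 + (1/6)q; the wedge ps − pb = 12 gives 14.5 + (1/6)q − (69.5 - (1/6)q) = 12, so q' = 201.
Then pb = 69.5 − (1/6)·201 = 36 and ps = 14.5 + (1/6)·201 = 48.
Government outlay = subsidy × quantity = 12 × 201 = 2412.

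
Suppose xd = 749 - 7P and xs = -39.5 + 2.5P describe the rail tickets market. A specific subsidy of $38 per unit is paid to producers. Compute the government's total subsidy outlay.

Pre-subsidy: 749 - 7P = -39.5 + 2.5P gives P* = 83, x* = 168.
With the subsidy, sellers receive Ps = Pb + 38 for each unit, where Pb is the price buyers pay.
Supply in terms of Pb becomes xs = -39.5 + 2.5(Pb + 38) = 55.5 + 2.5Pb. Setting this equal to demand: 749 - 7Pb = 55.5 + 2.5Pb, so Pb = 73.
Sellers receive Ps = 73 + 38 = 111; x' = 749 − 7·73 = 238.
Government outlay = subsidy × quantity = 38 × 238 = 9044.

Government cost = $9044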